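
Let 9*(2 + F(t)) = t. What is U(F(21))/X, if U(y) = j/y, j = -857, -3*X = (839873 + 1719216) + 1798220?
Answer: 7713/4357309 ≈ 0.0017701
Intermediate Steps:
F(t) = -2 + t/9
X = -4357309/3 (X = -((839873 + 1719216) + 1798220)/3 = -(2559089 + 1798220)/3 = -⅓*4357309 = -4357309/3 ≈ -1.4524e+6)
U(y) = -857/y
U(F(21))/X = (-857/(-2 + (⅑)*21))/(-4357309/3) = -857/(-2 + 7/3)*(-3/4357309) = -857/⅓*(-3/4357309) = -857*3*(-3/4357309) = -2571*(-3/4357309) = 7713/4357309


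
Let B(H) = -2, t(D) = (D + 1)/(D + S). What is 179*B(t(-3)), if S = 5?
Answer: -358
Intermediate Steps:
t(D) = (1 + D)/(5 + D) (t(D) = (D + 1)/(D + 5) = (1 + D)/(5 + D))
179*B(t(-3)) = 179*(-2) = -358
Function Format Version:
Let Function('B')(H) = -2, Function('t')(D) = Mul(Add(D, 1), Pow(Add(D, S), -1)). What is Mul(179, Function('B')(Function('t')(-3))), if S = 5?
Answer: -358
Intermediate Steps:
Function('t')(D) = Mul(Pow(Add(5, D), -1), Add(1, D)) (Function('t')(D) = Mul(Add(D, 1), Pow(Add(D, 5), -1)) = Mul(Add(1, D), Pow(Add(5, D), -1)) = Mul(Pow(Add(5, D), -1), Add(1, D)))
Mul(179, Function('B')(Function('t')(-3))) = Mul(179, -2) = -358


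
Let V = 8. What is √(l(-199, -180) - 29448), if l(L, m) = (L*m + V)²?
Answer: 2*√320904034 ≈ 35828.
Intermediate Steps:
l(L, m) = (8 + L*m)² (l(L, m) = (L*m + 8)² = (8 + L*m)²)
√(l(-199, -180) - 29448) = √((8 - 199*(-180))² - 29448) = √((8 + 35820)² - 29448) = √(35828² - 29448) = √(1283645584 - 29448) = √1283616136 = 2*√320904034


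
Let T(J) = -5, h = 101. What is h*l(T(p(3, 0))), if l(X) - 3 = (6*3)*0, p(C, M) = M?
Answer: 303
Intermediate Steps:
l(X) = 3 (l(X) = 3 + (6*3)*0 = 3 + 18*0 = 3 + 0 = 3)
h*l(T(p(3, 0))) = 101*3 = 303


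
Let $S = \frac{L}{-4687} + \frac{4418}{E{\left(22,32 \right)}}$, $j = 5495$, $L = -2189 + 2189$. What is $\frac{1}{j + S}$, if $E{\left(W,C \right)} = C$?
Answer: $\frac{16}{90129} \approx 0.00017752$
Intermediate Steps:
$L = 0$
$S = \frac{2209}{16}$ ($S = \frac{0}{-4687} + \frac{4418}{32} = 0 \left(- \frac{1}{4687}\right) + 4418 \cdot \frac{1}{32} = 0 + \frac{2209}{16} = \frac{2209}{16} \approx 138.06$)
$\frac{1}{j + S} = \frac{1}{5495 + \frac{2209}{16}} = \frac{1}{\frac{90129}{16}} = \frac{16}{90129}$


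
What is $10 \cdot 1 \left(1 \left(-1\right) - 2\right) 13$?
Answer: $-390$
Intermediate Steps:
$10 \cdot 1 \left(1 \left(-1\right) - 2\right) 13 = 10 \left(-1 - 2\right) 13 = 10 \left(-3\right) 13 = \left(-30\right) 13 = -390$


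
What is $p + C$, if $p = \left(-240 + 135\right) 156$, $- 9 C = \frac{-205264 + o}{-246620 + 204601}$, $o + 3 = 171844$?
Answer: $- \frac{2064824801}{126057} \approx -16380.0$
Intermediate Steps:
$o = 171841$ ($o = -3 + 171844 = 171841$)
$C = - \frac{11141}{126057}$ ($C = - \frac{\left(-205264 + 171841\right) \frac{1}{-246620 + 204601}}{9} = - \frac{\left(-33423\right) \frac{1}{-42019}}{9} = - \frac{\left(-33423\right) \left(- \frac{1}{42019}\right)}{9} = \left(- \frac{1}{9}\right) \frac{33423}{42019} = - \frac{11141}{126057} \approx -0.088381$)
$p = -16380$ ($p = \left(-105\right) 156 = -16380$)
$p + C = -16380 - \frac{11141}{126057} = - \frac{2064824801}{126057}$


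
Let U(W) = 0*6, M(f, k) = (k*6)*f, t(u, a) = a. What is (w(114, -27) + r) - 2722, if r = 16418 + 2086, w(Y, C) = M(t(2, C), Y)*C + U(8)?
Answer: 514418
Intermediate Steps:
M(f, k) = 6*f*k (M(f, k) = (6*k)*f = 6*f*k)
U(W) = 0
w(Y, C) = 6*Y*C² (w(Y, C) = (6*C*Y)*C + 0 = 6*Y*C² + 0 = 6*Y*C²)
r = 18504
(w(114, -27) + r) - 2722 = (6*114*(-27)² + 18504) - 2722 = (6*114*729 + 18504) - 2722 = (498636 + 18504) - 2722 = 517140 - 2722 = 514418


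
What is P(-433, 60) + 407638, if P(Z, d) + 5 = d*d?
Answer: 411233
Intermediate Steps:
P(Z, d) = -5 + d² (P(Z, d) = -5 + d*d = -5 + d²)
P(-433, 60) + 407638 = (-5 + 60²) + 407638 = (-5 + 3600) + 407638 = 3595 + 407638 = 411233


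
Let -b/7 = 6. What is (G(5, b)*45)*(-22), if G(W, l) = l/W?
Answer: 8316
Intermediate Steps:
b = -42 (b = -7*6 = -42)
(G(5, b)*45)*(-22) = (-42/5*45)*(-22) = (-42*1/5*45)*(-22) = -42/5*45*(-22) = -378*(-22) = 8316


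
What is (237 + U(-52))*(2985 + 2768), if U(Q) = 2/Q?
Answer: 35444233/26 ≈ 1.3632e+6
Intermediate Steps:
(237 + U(-52))*(2985 + 2768) = (237 + 2/(-52))*(2985 + 2768) = (237 + 2*(-1/52))*5753 = (237 - 1/26)*5753 = (6161/26)*5753 = 35444233/26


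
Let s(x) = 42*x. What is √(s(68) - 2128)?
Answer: 2*√182 ≈ 26.981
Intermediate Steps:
√(s(68) - 2128) = √(42*68 - 2128) = √(2856 - 2128) = √728 = 2*√182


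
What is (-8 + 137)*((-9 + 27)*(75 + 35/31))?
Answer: 5479920/31 ≈ 1.7677e+5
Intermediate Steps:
(-8 + 137)*((-9 + 27)*(75 + 35/31)) = 129*(18*(75 + 35*(1/31))) = 129*(18*(75 + 35/31)) = 129*(18*(2360/31)) = 129*(42480/31) = 5479920/31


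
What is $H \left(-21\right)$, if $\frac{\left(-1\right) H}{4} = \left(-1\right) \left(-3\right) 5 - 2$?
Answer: $1092$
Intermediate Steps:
$H = -52$ ($H = - 4 \left(\left(-1\right) \left(-3\right) 5 - 2\right) = - 4 \left(3 \cdot 5 - 2\right) = - 4 \left(15 - 2\right) = \left(-4\right) 13 = -52$)
$H \left(-21\right) = \left(-52\right) \left(-21\right) = 1092$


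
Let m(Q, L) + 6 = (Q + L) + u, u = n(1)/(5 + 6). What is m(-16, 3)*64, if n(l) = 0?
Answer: -1216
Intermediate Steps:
u = 0 (u = 0/(5 + 6) = 0/11 = 0*(1/11) = 0)
m(Q, L) = -6 + L + Q (m(Q, L) = -6 + ((Q + L) + 0) = -6 + ((L + Q) + 0) = -6 + (L + Q) = -6 + L + Q)
m(-16, 3)*64 = (-6 + 3 - 16)*64 = -19*64 = -1216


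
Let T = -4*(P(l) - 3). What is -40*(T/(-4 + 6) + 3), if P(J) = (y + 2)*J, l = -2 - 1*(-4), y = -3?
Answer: -520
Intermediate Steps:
l = 2 (l = -2 + 4 = 2)
P(J) = -J (P(J) = (-3 + 2)*J = -J)
T = 20 (T = -4*(-1*2 - 3) = -4*(-2 - 3) = -4*(-5) = 20)
-40*(T/(-4 + 6) + 3) = -40*(20/(-4 + 6) + 3) = -40*(20/2 + 3) = -40*(20*(1/2) + 3) = -40*(10 + 3) = -40*13 = -520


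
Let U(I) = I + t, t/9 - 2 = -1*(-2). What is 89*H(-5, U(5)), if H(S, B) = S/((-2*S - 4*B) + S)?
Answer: 445/159 ≈ 2.7987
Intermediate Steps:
t = 36 (t = 18 + 9*(-1*(-2)) = 18 + 9*2 = 18 + 18 = 36)
U(I) = 36 + I (U(I) = I + 36 = 36 + I)
H(S, B) = S/(-S - 4*B) (H(S, B) = S/((-4*B - 2*S) + S) = S/(-S - 4*B))
89*H(-5, U(5)) = 89*(-1*(-5)/(-5 + 4*(36 + 5))) = 89*(-1*(-5)/(-5 + 4*41)) = 89*(-1*(-5)/(-5 + 164)) = 89*(-1*(-5)/159) = 89*(-1*(-5)*1/159) = 89*(5/159) = 445/159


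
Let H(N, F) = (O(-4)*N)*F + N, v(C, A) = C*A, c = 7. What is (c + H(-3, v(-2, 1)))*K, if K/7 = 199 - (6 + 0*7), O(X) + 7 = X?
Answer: -83762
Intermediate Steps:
O(X) = -7 + X
v(C, A) = A*C
K = 1351 (K = 7*(199 - (6 + 0*7)) = 7*(199 - (6 + 0)) = 7*(199 - 1*6) = 7*(199 - 6) = 7*193 = 1351)
H(N, F) = N - 11*F*N (H(N, F) = ((-7 - 4)*N)*F + N = (-11*N)*F + N = -11*F*N + N = N - 11*F*N)
(c + H(-3, v(-2, 1)))*K = (7 - 3*(1 - 11*(-2)))*1351 = (7 - 3*(1 + 22))*1351 = (7 - 3*23)*1351 = (7 - 69)*1351 = -62*1351 = -83762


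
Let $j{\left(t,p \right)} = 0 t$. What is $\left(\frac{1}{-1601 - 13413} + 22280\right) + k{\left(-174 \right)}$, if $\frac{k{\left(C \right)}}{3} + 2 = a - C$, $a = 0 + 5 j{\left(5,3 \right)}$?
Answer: $\frac{342259143}{15014} \approx 22796.0$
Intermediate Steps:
$j{\left(t,p \right)} = 0$
$a = 0$ ($a = 0 + 5 \cdot 0 = 0 + 0 = 0$)
$k{\left(C \right)} = -6 - 3 C$ ($k{\left(C \right)} = -6 + 3 \left(0 - C\right) = -6 + 3 \left(- C\right) = -6 - 3 C$)
$\left(\frac{1}{-1601 - 13413} + 22280\right) + k{\left(-174 \right)} = \left(\frac{1}{-1601 - 13413} + 22280\right) - -516 = \left(\frac{1}{-15014} + 22280\right) + \left(-6 + 522\right) = \left(- \frac{1}{15014} + 22280\right) + 516 = \frac{334511919}{15014} + 516 = \frac{342259143}{15014}$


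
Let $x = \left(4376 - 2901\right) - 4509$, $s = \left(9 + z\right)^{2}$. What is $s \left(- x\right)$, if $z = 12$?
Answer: $1337994$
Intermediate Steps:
$s = 441$ ($s = \left(9 + 12\right)^{2} = 21^{2} = 441$)
$x = -3034$ ($x = 1475 - 4509 = -3034$)
$s \left(- x\right) = 441 \left(\left(-1\right) \left(-3034\right)\right) = 441 \cdot 3034 = 1337994$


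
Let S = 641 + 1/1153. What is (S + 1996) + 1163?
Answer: 4381401/1153 ≈ 3800.0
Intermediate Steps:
S = 739074/1153 (S = 641 + 1/1153 = 739074/1153 ≈ 641.00)
(S + 1996) + 1163 = (739074/1153 + 1996) + 1163 = 3040462/1153 + 1163 = 4381401/1153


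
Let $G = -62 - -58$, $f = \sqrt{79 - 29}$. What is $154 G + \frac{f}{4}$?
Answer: $-616 + \frac{5 \sqrt{2}}{4} \approx -614.23$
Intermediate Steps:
$f = 5 \sqrt{2}$ ($f = \sqrt{79 - 29} = \sqrt{50} = 5 \sqrt{2} \approx 7.0711$)
$G = -4$ ($G = -62 + 58 = -4$)
$154 G + \frac{f}{4} = 154 \left(-4\right) + \frac{5 \sqrt{2}}{4} = -616 + 5 \sqrt{2} \cdot \frac{1}{4} = -616 + \frac{5 \sqrt{2}}{4}$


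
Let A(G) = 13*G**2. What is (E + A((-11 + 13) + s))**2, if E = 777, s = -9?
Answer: 1999396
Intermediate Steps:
(E + A((-11 + 13) + s))**2 = (777 + 13*((-11 + 13) - 9)**2)**2 = (777 + 13*(2 - 9)**2)**2 = (777 + 13*(-7)**2)**2 = (777 + 13*49)**2 = (777 + 637)**2 = 1414**2 = 1999396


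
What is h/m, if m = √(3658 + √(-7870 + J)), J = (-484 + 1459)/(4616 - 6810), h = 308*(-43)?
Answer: -13244*√2194/√(8025652 + I*√37885454470) ≈ -218.93 + 2.6544*I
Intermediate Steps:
h = -13244
J = -975/2194 (J = 975/(-2194) = 975*(-1/2194) = -975/2194 ≈ -0.44439)
m = √(3658 + I*√37885454470/2194) (m = √(3658 + √(-7870 - 975/2194)) = √(3658 + √(-17267755/2194)) = √(3658 + I*√37885454470/2194) ≈ 60.486 + 0.7334*I)
h/m = -13244*2194/√(17608280488 + 2194*I*√37885454470) = -29057336/√(17608280488 + 2194*I*√37885454470)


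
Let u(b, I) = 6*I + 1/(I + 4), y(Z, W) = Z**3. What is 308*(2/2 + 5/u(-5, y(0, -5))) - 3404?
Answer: 3064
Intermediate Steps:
u(b, I) = 1/(4 + I) + 6*I (u(b, I) = 6*I + 1/(4 + I) = 1/(4 + I) + 6*I)
308*(2/2 + 5/u(-5, y(0, -5))) - 3404 = 308*(2/2 + 5/(((1 + 6*(0**3)**2 + 24*0**3)/(4 + 0**3)))) - 3404 = 308*(2*(1/2) + 5/(((1 + 6*0**2 + 24*0)/(4 + 0)))) - 3404 = 308*(1 + 5/(((1 + 6*0 + 0)/4))) - 3404 = 308*(1 + 5/(((1 + 0 + 0)/4))) - 3404 = 308*(1 + 5/(((1/4)*1))) - 3404 = 308*(1 + 5/(1/4)) - 3404 = 308*(1 + 5*4) - 3404 = 308*(1 + 20) - 3404 = 308*21 - 3404 = 6468 - 3404 = 3064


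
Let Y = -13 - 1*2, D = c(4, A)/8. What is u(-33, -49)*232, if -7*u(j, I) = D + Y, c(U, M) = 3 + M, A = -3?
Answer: 3480/7 ≈ 497.14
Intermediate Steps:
D = 0 (D = (3 - 3)/8 = 0*(1/8) = 0)
Y = -15 (Y = -13 - 2 = -15)
u(j, I) = 15/7 (u(j, I) = -(0 - 15)/7 = -1/7*(-15) = 15/7)
u(-33, -49)*232 = (15/7)*232 = 3480/7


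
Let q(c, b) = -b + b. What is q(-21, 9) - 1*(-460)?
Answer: 460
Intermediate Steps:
q(c, b) = 0
q(-21, 9) - 1*(-460) = 0 - 1*(-460) = 0 + 460 = 460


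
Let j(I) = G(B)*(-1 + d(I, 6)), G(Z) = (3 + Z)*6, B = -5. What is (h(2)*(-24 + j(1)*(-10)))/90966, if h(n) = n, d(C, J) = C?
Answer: -8/15161 ≈ -0.00052767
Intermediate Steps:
G(Z) = 18 + 6*Z
j(I) = 12 - 12*I (j(I) = (18 + 6*(-5))*(-1 + I) = (18 - 30)*(-1 + I) = -12*(-1 + I) = 12 - 12*I)
(h(2)*(-24 + j(1)*(-10)))/90966 = (2*(-24 + (12 - 12*1)*(-10)))/90966 = (2*(-24 + (12 - 12)*(-10)))*(1/90966) = (2*(-24 + 0*(-10)))*(1/90966) = (2*(-24 + 0))*(1/90966) = (2*(-24))*(1/90966) = -48*1/90966 = -8/15161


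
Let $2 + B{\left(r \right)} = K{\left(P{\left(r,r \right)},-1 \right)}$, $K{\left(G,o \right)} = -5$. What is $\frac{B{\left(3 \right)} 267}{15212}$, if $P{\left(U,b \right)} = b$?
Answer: $- \frac{1869}{15212} \approx -0.12286$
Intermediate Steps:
$B{\left(r \right)} = -7$ ($B{\left(r \right)} = -2 - 5 = -7$)
$\frac{B{\left(3 \right)} 267}{15212} = \frac{\left(-7\right) 267}{15212} = \left(-1869\right) \frac{1}{15212} = - \frac{1869}{15212}$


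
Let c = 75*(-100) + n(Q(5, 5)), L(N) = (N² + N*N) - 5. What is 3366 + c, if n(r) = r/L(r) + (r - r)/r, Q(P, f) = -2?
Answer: -12404/3 ≈ -4134.7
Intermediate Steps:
L(N) = -5 + 2*N² (L(N) = (N² + N²) - 5 = 2*N² - 5 = -5 + 2*N²)
n(r) = r/(-5 + 2*r²) (n(r) = r/(-5 + 2*r²) + (r - r)/r = r/(-5 + 2*r²) + 0/r = r/(-5 + 2*r²) + 0 = r/(-5 + 2*r²))
c = -22502/3 (c = 75*(-100) - 2/(-5 + 2*(-2)²) = -7500 - 2/(-5 + 2*4) = -7500 - 2/(-5 + 8) = -7500 - 2/3 = -7500 - 2*⅓ = -7500 - ⅔ = -22502/3 ≈ -7500.7)
3366 + c = 3366 - 22502/3 = -12404/3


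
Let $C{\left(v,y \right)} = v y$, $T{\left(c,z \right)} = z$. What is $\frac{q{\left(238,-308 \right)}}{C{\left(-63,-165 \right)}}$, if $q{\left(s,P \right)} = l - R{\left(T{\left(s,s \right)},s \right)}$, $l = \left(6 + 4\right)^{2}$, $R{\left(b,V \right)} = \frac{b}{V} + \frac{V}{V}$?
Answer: $\frac{14}{1485} \approx 0.0094276$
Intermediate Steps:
$R{\left(b,V \right)} = 1 + \frac{b}{V}$ ($R{\left(b,V \right)} = \frac{b}{V} + 1 = 1 + \frac{b}{V}$)
$l = 100$ ($l = 10^{2} = 100$)
$q{\left(s,P \right)} = 98$ ($q{\left(s,P \right)} = 100 - \frac{s + s}{s} = 100 - \frac{2 s}{s} = 100 - 2 = 98$)
$\frac{q{\left(238,-308 \right)}}{C{\left(-63,-165 \right)}} = \frac{98}{\left(-63\right) \left(-165\right)} = \frac{98}{10395} = 98 \cdot \frac{1}{10395} = \frac{14}{1485}$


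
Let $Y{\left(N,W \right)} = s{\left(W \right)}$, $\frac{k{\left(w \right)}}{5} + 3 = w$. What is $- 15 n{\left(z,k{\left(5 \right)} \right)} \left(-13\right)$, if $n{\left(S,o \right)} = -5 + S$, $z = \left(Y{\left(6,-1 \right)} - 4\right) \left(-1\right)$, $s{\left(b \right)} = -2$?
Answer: $195$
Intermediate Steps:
$k{\left(w \right)} = -15 + 5 w$
$Y{\left(N,W \right)} = -2$
$z = 6$ ($z = \left(-2 - 4\right) \left(-1\right) = \left(-6\right) \left(-1\right) = 6$)
$- 15 n{\left(z,k{\left(5 \right)} \right)} \left(-13\right) = - 15 \left(-5 + 6\right) \left(-13\right) = \left(-15\right) 1 \left(-13\right) = \left(-15\right) \left(-13\right) = 195$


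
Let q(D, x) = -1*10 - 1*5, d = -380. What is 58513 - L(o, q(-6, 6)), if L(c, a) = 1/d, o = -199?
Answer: 22234941/380 ≈ 58513.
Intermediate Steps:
q(D, x) = -15 (q(D, x) = -10 - 5 = -15)
L(c, a) = -1/380 (L(c, a) = 1/(-380) = -1/380)
58513 - L(o, q(-6, 6)) = 58513 - 1*(-1/380) = 58513 + 1/380 = 22234941/380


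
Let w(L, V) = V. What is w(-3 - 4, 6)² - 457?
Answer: -421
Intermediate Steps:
w(-3 - 4, 6)² - 457 = 6² - 457 = 36 - 457 = -421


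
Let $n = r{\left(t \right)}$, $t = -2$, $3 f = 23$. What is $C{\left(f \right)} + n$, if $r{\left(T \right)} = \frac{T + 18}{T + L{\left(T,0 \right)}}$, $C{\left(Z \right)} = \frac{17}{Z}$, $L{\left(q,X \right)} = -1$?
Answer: $- \frac{215}{69} \approx -3.1159$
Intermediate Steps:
$f = \frac{23}{3}$ ($f = \frac{1}{3} \cdot 23 = \frac{23}{3} \approx 7.6667$)
$r{\left(T \right)} = \frac{18 + T}{-1 + T}$ ($r{\left(T \right)} = \frac{T + 18}{T - 1} = \frac{18 + T}{-1 + T}$)
$n = - \frac{16}{3}$ ($n = \frac{18 - 2}{-1 - 2} = \frac{1}{-3} \cdot 16 = \left(- \frac{1}{3}\right) 16 = - \frac{16}{3} \approx -5.3333$)
$C{\left(f \right)} + n = \frac{17}{\frac{23}{3}} - \frac{16}{3} = 17 \cdot \frac{3}{23} - \frac{16}{3} = \frac{51}{23} - \frac{16}{3} = - \frac{215}{69}$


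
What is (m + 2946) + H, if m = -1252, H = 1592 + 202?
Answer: 3488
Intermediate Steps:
H = 1794
(m + 2946) + H = (-1252 + 2946) + 1794 = 1694 + 1794 = 3488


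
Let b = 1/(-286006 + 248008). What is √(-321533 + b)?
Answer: I*√51582753367570/12666 ≈ 567.04*I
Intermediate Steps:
b = -1/37998 (b = 1/(-37998) = -1/37998 ≈ -2.6317e-5)
√(-321533 + b) = √(-321533 - 1/37998) = √(-12217610935/37998) = I*√51582753367570/12666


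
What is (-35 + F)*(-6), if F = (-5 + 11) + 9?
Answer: 120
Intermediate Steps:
F = 15 (F = 6 + 9 = 15)
(-35 + F)*(-6) = (-35 + 15)*(-6) = -20*(-6) = 120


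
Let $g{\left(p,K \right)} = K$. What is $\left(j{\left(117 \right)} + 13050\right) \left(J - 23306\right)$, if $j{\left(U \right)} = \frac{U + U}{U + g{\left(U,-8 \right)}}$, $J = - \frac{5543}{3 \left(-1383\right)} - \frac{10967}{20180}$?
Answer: $- \frac{77112275142202497}{253506205} \approx -3.0418 \cdot 10^{8}$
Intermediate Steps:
$J = \frac{66355657}{83726820}$ ($J = - \frac{5543}{-4149} - \frac{10967}{20180} = \left(-5543\right) \left(- \frac{1}{4149}\right) - \frac{10967}{20180} = \frac{5543}{4149} - \frac{10967}{20180} = \frac{66355657}{83726820} \approx 0.79253$)
$j{\left(U \right)} = \frac{2 U}{-8 + U}$ ($j{\left(U \right)} = \frac{U + U}{U - 8} = \frac{2 U}{-8 + U}$)
$\left(j{\left(117 \right)} + 13050\right) \left(J - 23306\right) = \left(2 \cdot 117 \frac{1}{-8 + 117} + 13050\right) \left(\frac{66355657}{83726820} - 23306\right) = \left(2 \cdot 117 \cdot \frac{1}{109} + 13050\right) \left(- \frac{1951270911263}{83726820}\right) = \left(\frac{234}{109} + 13050\right) \left(- \frac{1951270911263}{83726820}\right) = \frac{1422684}{109} \left(- \frac{1951270911263}{83726820}\right) = - \frac{77112275142202497}{253506205}$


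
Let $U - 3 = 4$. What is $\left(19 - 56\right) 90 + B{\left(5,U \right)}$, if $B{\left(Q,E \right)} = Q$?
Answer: $-3325$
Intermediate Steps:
$U = 7$ ($U = 3 + 4 = 7$)
$\left(19 - 56\right) 90 + B{\left(5,U \right)} = \left(19 - 56\right) 90 + 5 = \left(-37\right) 90 + 5 = -3330 + 5 = -3325$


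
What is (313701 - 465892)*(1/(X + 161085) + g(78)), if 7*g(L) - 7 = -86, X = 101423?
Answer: 3156155981875/1837556 ≈ 1.7176e+6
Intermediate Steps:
g(L) = -79/7 (g(L) = 1 + (⅐)*(-86) = 1 - 86/7 = -79/7)
(313701 - 465892)*(1/(X + 161085) + g(78)) = (313701 - 465892)*(1/(101423 + 161085) - 79/7) = -152191*(1/262508 - 79/7) = -152191*(-20738125/1837556) = 3156155981875/1837556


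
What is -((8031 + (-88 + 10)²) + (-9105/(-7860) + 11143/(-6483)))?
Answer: -47948049829/3397092 ≈ -14114.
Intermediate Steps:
-((8031 + (-88 + 10)²) + (-9105/(-7860) + 11143/(-6483))) = -((8031 + (-78)²) + (-9105*(-1/7860) + 11143*(-1/6483))) = -((8031 + 6084) + (607/524 - 11143/6483)) = -(14115 - 1903751/3397092) = -1*47948049829/3397092 = -47948049829/3397092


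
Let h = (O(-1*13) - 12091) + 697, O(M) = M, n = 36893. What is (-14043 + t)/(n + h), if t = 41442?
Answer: 27399/25486 ≈ 1.0751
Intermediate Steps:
h = -11407 (h = (-1*13 - 12091) + 697 = (-13 - 12091) + 697 = -12104 + 697 = -11407)
(-14043 + t)/(n + h) = (-14043 + 41442)/(36893 - 11407) = 27399/25486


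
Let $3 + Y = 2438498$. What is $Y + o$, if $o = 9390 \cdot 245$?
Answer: $4739045$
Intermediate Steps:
$Y = 2438495$ ($Y = -3 + 2438498 = 2438495$)
$o = 2300550$
$Y + o = 2438495 + 2300550 = 4739045$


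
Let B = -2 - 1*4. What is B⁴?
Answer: 1296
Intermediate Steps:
B = -6 (B = -2 - 4 = -6)
B⁴ = (-6)⁴ = 1296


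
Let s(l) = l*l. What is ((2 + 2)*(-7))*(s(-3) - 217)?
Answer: 5824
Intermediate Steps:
s(l) = l²
((2 + 2)*(-7))*(s(-3) - 217) = ((2 + 2)*(-7))*((-3)² - 217) = (4*(-7))*(9 - 217) = -28*(-208) = 5824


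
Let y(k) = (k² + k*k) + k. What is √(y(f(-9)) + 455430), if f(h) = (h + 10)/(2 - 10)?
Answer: √29147514/8 ≈ 674.86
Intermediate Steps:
f(h) = -5/4 - h/8 (f(h) = (10 + h)/(-8) = (10 + h)*(-⅛) = -5/4 - h/8)
y(k) = k + 2*k² (y(k) = (k² + k²) + k = 2*k² + k = k + 2*k²)
√(y(f(-9)) + 455430) = √((-5/4 - ⅛*(-9))*(1 + 2*(-5/4 - ⅛*(-9))) + 455430) = √((-5/4 + 9/8)*(1 + 2*(-5/4 + 9/8)) + 455430) = √(-(1 + 2*(-⅛))/8 + 455430) = √(-(1 - ¼)/8 + 455430) = √(-⅛*¾ + 455430) = √(-3/32 + 455430) = √(14573757/32) = √29147514/8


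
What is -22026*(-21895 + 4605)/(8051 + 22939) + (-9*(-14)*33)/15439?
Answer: 195991870816/15948487 ≈ 12289.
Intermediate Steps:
-22026*(-21895 + 4605)/(8051 + 22939) + (-9*(-14)*33)/15439 = -22026/(30990/(-17290)) + (126*33)*(1/15439) = -22026/(30990*(-1/17290)) + 4158*(1/15439) = -22026/(-3099/1729) + 4158/15439 = -22026*(-1729/3099) + 4158/15439 = 12694318/1033 + 4158/15439 = 195991870816/15948487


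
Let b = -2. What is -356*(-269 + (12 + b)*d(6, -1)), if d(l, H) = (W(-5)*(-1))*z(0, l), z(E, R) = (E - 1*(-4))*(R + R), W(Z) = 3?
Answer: 608404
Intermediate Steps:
z(E, R) = 2*R*(4 + E) (z(E, R) = (E + 4)*(2*R) = (4 + E)*(2*R) = 2*R*(4 + E))
d(l, H) = -24*l (d(l, H) = (3*(-1))*(2*l*(4 + 0)) = -6*l*4 = -24*l)
-356*(-269 + (12 + b)*d(6, -1)) = -356*(-269 + (12 - 2)*(-24*6)) = -356*(-269 + 10*(-144)) = -356*(-269 - 1440) = -356*(-1709) = 608404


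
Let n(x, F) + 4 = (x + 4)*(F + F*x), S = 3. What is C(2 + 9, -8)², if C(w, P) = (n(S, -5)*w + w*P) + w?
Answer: 2758921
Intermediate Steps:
n(x, F) = -4 + (4 + x)*(F + F*x) (n(x, F) = -4 + (x + 4)*(F + F*x) = -4 + (4 + x)*(F + F*x))
C(w, P) = -143*w + P*w (C(w, P) = ((-4 + 4*(-5) - 5*3² + 5*(-5)*3)*w + w*P) + w = ((-4 - 20 - 5*9 - 75)*w + P*w) + w = ((-4 - 20 - 45 - 75)*w + P*w) + w = (-144*w + P*w) + w = -143*w + P*w)
C(2 + 9, -8)² = ((2 + 9)*(-143 - 8))² = (11*(-151))² = (-1661)² = 2758921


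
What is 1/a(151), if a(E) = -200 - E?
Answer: -1/351 ≈ -0.0028490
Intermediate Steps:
1/a(151) = 1/(-200 - 1*151) = 1/(-200 - 151) = 1/(-351) = -1/351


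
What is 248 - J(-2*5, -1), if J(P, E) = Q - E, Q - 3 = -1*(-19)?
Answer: 225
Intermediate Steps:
Q = 22 (Q = 3 - 1*(-19) = 3 + 19 = 22)
J(P, E) = 22 - E
248 - J(-2*5, -1) = 248 - (22 - 1*(-1)) = 248 - (22 + 1) = 248 - 1*23 = 248 - 23 = 225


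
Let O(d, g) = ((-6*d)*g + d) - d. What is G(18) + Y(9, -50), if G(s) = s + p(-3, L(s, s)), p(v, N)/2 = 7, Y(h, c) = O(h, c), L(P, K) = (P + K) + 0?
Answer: 2732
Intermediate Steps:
L(P, K) = K + P (L(P, K) = (K + P) + 0 = K + P)
O(d, g) = -6*d*g (O(d, g) = (-6*d*g + d) - d = (d - 6*d*g) - d = -6*d*g)
Y(h, c) = -6*c*h (Y(h, c) = -6*h*c = -6*c*h)
p(v, N) = 14 (p(v, N) = 2*7 = 14)
G(s) = 14 + s (G(s) = s + 14 = 14 + s)
G(18) + Y(9, -50) = (14 + 18) - 6*(-50)*9 = 32 + 2700 = 2732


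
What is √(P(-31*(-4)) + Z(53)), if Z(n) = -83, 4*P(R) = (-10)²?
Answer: I*√58 ≈ 7.6158*I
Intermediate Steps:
P(R) = 25 (P(R) = (¼)*(-10)² = (¼)*100 = 25)
√(P(-31*(-4)) + Z(53)) = √(25 - 83) = √(-58) = I*√58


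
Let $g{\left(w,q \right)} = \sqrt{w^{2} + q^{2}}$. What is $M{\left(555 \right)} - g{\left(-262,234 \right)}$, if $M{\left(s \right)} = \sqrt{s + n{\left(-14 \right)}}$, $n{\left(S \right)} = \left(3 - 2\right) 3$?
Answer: $- 10 \sqrt{1234} + 3 \sqrt{62} \approx -327.66$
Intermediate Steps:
$n{\left(S \right)} = 3$ ($n{\left(S \right)} = 1 \cdot 3 = 3$)
$M{\left(s \right)} = \sqrt{3 + s}$ ($M{\left(s \right)} = \sqrt{s + 3} = \sqrt{3 + s}$)
$g{\left(w,q \right)} = \sqrt{q^{2} + w^{2}}$
$M{\left(555 \right)} - g{\left(-262,234 \right)} = \sqrt{3 + 555} - \sqrt{234^{2} + \left(-262\right)^{2}} = \sqrt{558} - \sqrt{54756 + 68644} = 3 \sqrt{62} - \sqrt{123400} = 3 \sqrt{62} - 10 \sqrt{1234} = - 10 \sqrt{1234} + 3 \sqrt{62}$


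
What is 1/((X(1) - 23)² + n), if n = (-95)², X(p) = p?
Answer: 1/9509 ≈ 0.00010516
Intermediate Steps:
n = 9025
1/((X(1) - 23)² + n) = 1/((1 - 23)² + 9025) = 1/((-22)² + 9025) = 1/(484 + 9025) = 1/9509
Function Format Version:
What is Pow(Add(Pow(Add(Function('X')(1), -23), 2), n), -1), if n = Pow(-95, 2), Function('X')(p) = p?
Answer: Rational(1, 9509) ≈ 0.00010516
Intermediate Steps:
n = 9025
Pow(Add(Pow(Add(Function('X')(1), -23), 2), n), -1) = Pow(Add(Pow(Add(1, -23), 2), 9025), -1) = Pow(Add(Pow(-22, 2), 9025), -1) = Pow(Add(484, 9025), -1) = Pow(9509, -1) = Rational(1, 9509)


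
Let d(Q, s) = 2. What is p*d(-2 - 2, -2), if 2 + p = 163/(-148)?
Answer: -459/74 ≈ -6.2027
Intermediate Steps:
p = -459/148 (p = -2 + 163/(-148) = -2 + 163*(-1/148) = -2 - 163/148 = -459/148 ≈ -3.1014)
p*d(-2 - 2, -2) = -459/148*2 = -459/74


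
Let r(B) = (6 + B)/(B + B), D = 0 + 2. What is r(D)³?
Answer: 8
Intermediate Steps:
D = 2
r(B) = (6 + B)/(2*B) (r(B) = (6 + B)/((2*B)) = (6 + B)*(1/(2*B)) = (6 + B)/(2*B))
r(D)³ = ((½)*(6 + 2)/2)³ = ((½)*(½)*8)³ = 2³ = 8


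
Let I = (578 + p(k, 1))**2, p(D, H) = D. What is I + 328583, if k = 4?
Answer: 667307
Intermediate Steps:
I = 338724 (I = (578 + 4)**2 = 582**2 = 338724)
I + 328583 = 338724 + 328583 = 667307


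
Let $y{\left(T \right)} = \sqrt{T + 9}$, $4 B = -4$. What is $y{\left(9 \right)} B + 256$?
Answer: $256 - 3 \sqrt{2} \approx 251.76$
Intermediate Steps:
$B = -1$ ($B = \frac{1}{4} \left(-4\right) = -1$)
$y{\left(T \right)} = \sqrt{9 + T}$
$y{\left(9 \right)} B + 256 = \sqrt{9 + 9} \left(-1\right) + 256 = \sqrt{18} \left(-1\right) + 256 = 3 \sqrt{2} \left(-1\right) + 256 = - 3 \sqrt{2} + 256 = 256 - 3 \sqrt{2}$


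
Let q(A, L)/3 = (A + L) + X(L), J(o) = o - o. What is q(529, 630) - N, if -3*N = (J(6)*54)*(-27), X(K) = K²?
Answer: 1194177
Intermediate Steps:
J(o) = 0
q(A, L) = 3*A + 3*L + 3*L² (q(A, L) = 3*((A + L) + L²) = 3*(A + L + L²) = 3*A + 3*L + 3*L²)
N = 0 (N = -0*54*(-27)/3 = -0*(-27) = -⅓*0 = 0)
q(529, 630) - N = (3*529 + 3*630 + 3*630²) - 1*0 = (1587 + 1890 + 3*396900) + 0 = (1587 + 1890 + 1190700) + 0 = 1194177 + 0 = 1194177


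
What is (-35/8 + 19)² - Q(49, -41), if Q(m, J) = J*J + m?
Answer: -97031/64 ≈ -1516.1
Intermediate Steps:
Q(m, J) = m + J² (Q(m, J) = J² + m = m + J²)
(-35/8 + 19)² - Q(49, -41) = (-35/8 + 19)² - (49 + (-41)²) = (-35*⅛ + 19)² - (49 + 1681) = (-35/8 + 19)² - 1*1730 = (117/8)² - 1730 = 13689/64 - 1730 = -97031/64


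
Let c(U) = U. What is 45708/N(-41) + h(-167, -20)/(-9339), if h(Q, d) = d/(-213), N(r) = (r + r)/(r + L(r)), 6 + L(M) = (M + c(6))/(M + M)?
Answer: 86808422543971/3343856967 ≈ 25961.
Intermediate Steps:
L(M) = -6 + (6 + M)/(2*M) (L(M) = -6 + (M + 6)/(M + M) = -6 + (6 + M)/((2*M)) = -6 + (6 + M)*(1/(2*M)) = -6 + (6 + M)/(2*M))
N(r) = 2*r/(-11/2 + r + 3/r) (N(r) = (r + r)/(r + (-11/2 + 3/r)) = (2*r)/(-11/2 + r + 3/r) = 2*r/(-11/2 + r + 3/r))
h(Q, d) = -d/213 (h(Q, d) = d*(-1/213) = -d/213)
45708/N(-41) + h(-167, -20)/(-9339) = 45708/((4*(-41)²/(6 - 11*(-41) + 2*(-41)²))) - 1/213*(-20)/(-9339) = 45708/((4*1681/(6 + 451 + 2*1681))) + (20/213)*(-1/9339) = 45708/((4*1681/(6 + 451 + 3362))) - 20/1989207 = 45708/((4*1681/3819)) - 20/1989207 = 45708/((4*1681*(1/3819))) - 20/1989207 = 45708/(6724/3819) - 20/1989207 = 45708*(3819/6724) - 20/1989207 = 43639713/1681 - 20/1989207 = 86808422543971/3343856967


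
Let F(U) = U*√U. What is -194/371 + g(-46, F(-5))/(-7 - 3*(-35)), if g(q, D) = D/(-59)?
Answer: -194/371 + 5*I*√5/5782 ≈ -0.52291 + 0.0019336*I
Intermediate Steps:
F(U) = U^(3/2)
g(q, D) = -D/59 (g(q, D) = D*(-1/59) = -D/59)
-194/371 + g(-46, F(-5))/(-7 - 3*(-35)) = -194/371 + (-(-5)*I*√5/59)/(-7 - 3*(-35)) = -194*1/371 + (-(-5)*I*√5/59)/(-7 + 105) = -194/371 + (5*I*√5/59)/98 = -194/371 + (5*I*√5/59)*(1/98) = -194/371 + 5*I*√5/5782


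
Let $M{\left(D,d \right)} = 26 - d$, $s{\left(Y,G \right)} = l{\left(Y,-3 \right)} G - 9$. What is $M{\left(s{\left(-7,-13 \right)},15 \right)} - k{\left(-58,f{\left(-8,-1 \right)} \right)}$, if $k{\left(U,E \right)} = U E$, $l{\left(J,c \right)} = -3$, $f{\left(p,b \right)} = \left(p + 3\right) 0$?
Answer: $11$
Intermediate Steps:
$f{\left(p,b \right)} = 0$ ($f{\left(p,b \right)} = \left(3 + p\right) 0 = 0$)
$s{\left(Y,G \right)} = -9 - 3 G$ ($s{\left(Y,G \right)} = - 3 G - 9 = -9 - 3 G$)
$k{\left(U,E \right)} = E U$
$M{\left(s{\left(-7,-13 \right)},15 \right)} - k{\left(-58,f{\left(-8,-1 \right)} \right)} = \left(26 - 15\right) - 0 \left(-58\right) = \left(26 - 15\right) - 0 = 11 + 0 = 11$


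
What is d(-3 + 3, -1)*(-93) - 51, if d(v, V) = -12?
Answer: 1065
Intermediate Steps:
d(-3 + 3, -1)*(-93) - 51 = -12*(-93) - 51 = 1116 - 51 = 1065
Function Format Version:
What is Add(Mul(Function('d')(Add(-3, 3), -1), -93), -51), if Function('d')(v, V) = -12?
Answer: 1065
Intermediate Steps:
Add(Mul(Function('d')(Add(-3, 3), -1), -93), -51) = Add(Mul(-12, -93), -51) = Add(1116, -51) = 1065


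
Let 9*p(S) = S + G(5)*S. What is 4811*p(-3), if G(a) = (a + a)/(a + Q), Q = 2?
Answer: -81787/21 ≈ -3894.6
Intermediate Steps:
G(a) = 2*a/(2 + a) (G(a) = (a + a)/(a + 2) = (2*a)/(2 + a) = 2*a/(2 + a))
p(S) = 17*S/63 (p(S) = (S + (2*5/(2 + 5))*S)/9 = (S + (2*5/7)*S)/9 = (S + (2*5*(⅐))*S)/9 = (S + 10*S/7)/9 = (17*S/7)/9 = 17*S/63)
4811*p(-3) = 4811*((17/63)*(-3)) = 4811*(-17/21) = -81787/21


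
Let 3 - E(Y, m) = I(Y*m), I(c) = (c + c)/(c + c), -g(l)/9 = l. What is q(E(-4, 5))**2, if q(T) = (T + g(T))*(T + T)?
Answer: 4096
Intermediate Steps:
g(l) = -9*l
I(c) = 1 (I(c) = (2*c)/((2*c)) = (2*c)*(1/(2*c)) = 1)
E(Y, m) = 2 (E(Y, m) = 3 - 1*1 = 3 - 1 = 2)
q(T) = -16*T**2 (q(T) = (T - 9*T)*(T + T) = (-8*T)*(2*T) = -16*T**2)
q(E(-4, 5))**2 = (-16*2**2)**2 = (-16*4)**2 = (-64)**2 = 4096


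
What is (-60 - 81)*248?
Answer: -34968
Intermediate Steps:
(-60 - 81)*248 = -141*248 = -34968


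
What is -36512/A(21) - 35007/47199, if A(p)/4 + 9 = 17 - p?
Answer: 143459127/204529 ≈ 701.41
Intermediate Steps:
A(p) = 32 - 4*p (A(p) = -36 + 4*(17 - p) = -36 + (68 - 4*p) = 32 - 4*p)
-36512/A(21) - 35007/47199 = -36512/(32 - 4*21) - 35007/47199 = -36512/(32 - 84) - 35007*1/47199 = -36512/(-52) - 11669/15733 = -36512*(-1/52) - 11669/15733 = 9128/13 - 11669/15733 = 143459127/204529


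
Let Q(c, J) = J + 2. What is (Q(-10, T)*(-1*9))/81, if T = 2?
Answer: -4/9 ≈ -0.44444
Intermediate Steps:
Q(c, J) = 2 + J
(Q(-10, T)*(-1*9))/81 = ((2 + 2)*(-1*9))/81 = (4*(-9))*(1/81) = -36*1/81 = -4/9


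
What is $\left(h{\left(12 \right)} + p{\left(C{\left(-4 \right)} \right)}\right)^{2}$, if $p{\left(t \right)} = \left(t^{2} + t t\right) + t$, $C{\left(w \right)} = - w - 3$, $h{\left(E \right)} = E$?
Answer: $225$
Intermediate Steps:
$C{\left(w \right)} = -3 - w$
$p{\left(t \right)} = t + 2 t^{2}$ ($p{\left(t \right)} = \left(t^{2} + t^{2}\right) + t = 2 t^{2} + t = t + 2 t^{2}$)
$\left(h{\left(12 \right)} + p{\left(C{\left(-4 \right)} \right)}\right)^{2} = \left(12 + \left(-3 - -4\right) \left(1 + 2 \left(-3 - -4\right)\right)\right)^{2} = \left(12 + \left(-3 + 4\right) \left(1 + 2 \left(-3 + 4\right)\right)\right)^{2} = \left(12 + 1 \left(1 + 2 \cdot 1\right)\right)^{2} = \left(12 + 1 \left(1 + 2\right)\right)^{2} = \left(12 + 1 \cdot 3\right)^{2} = \left(12 + 3\right)^{2} = 15^{2} = 225$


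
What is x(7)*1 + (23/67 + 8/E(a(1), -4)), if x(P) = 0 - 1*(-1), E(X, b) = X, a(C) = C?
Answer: 626/67 ≈ 9.3433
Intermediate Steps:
x(P) = 1 (x(P) = 0 + 1 = 1)
x(7)*1 + (23/67 + 8/E(a(1), -4)) = 1*1 + (23/67 + 8/1) = 1 + (23*(1/67) + 8*1) = 1 + (23/67 + 8) = 1 + 559/67 = 626/67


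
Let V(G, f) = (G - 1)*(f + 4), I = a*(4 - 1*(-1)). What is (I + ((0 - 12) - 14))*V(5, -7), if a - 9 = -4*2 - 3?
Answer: 432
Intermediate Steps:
a = -2 (a = 9 + (-4*2 - 3) = 9 + (-8 - 3) = 9 - 11 = -2)
I = -10 (I = -2*(4 - 1*(-1)) = -2*(4 + 1) = -2*5 = -10)
V(G, f) = (-1 + G)*(4 + f)
(I + ((0 - 12) - 14))*V(5, -7) = (-10 + ((0 - 12) - 14))*(-4 - 1*(-7) + 4*5 + 5*(-7)) = (-10 + (-12 - 14))*(-4 + 7 + 20 - 35) = (-10 - 26)*(-12) = -36*(-12) = 432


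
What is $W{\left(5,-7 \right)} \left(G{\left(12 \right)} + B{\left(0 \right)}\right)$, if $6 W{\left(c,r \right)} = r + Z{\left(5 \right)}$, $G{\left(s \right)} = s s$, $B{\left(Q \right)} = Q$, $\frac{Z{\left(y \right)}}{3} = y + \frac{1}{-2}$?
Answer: $156$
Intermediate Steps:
$Z{\left(y \right)} = - \frac{3}{2} + 3 y$ ($Z{\left(y \right)} = 3 \left(y + \frac{1}{-2}\right) = 3 \left(y - \frac{1}{2}\right) = 3 \left(- \frac{1}{2} + y\right) = - \frac{3}{2} + 3 y$)
$G{\left(s \right)} = s^{2}$
$W{\left(c,r \right)} = \frac{9}{4} + \frac{r}{6}$ ($W{\left(c,r \right)} = \frac{r + \left(- \frac{3}{2} + 3 \cdot 5\right)}{6} = \frac{r + \left(- \frac{3}{2} + 15\right)}{6} = \frac{r + \frac{27}{2}}{6} = \frac{\frac{27}{2} + r}{6} = \frac{9}{4} + \frac{r}{6}$)
$W{\left(5,-7 \right)} \left(G{\left(12 \right)} + B{\left(0 \right)}\right) = \left(\frac{9}{4} + \frac{1}{6} \left(-7\right)\right) \left(12^{2} + 0\right) = \left(\frac{9}{4} - \frac{7}{6}\right) \left(144 + 0\right) = \frac{13}{12} \cdot 144 = 156$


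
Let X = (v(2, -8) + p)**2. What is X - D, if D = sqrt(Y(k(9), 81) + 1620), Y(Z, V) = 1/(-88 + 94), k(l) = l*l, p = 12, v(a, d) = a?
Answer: 196 - sqrt(58326)/6 ≈ 155.75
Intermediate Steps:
k(l) = l**2
Y(Z, V) = 1/6
D = sqrt(58326)/6 (D = sqrt(1/6 + 1620) = sqrt(9721/6) = sqrt(58326)/6 ≈ 40.251)
X = 196 (X = (2 + 12)**2 = 14**2 = 196)
X - D = 196 - sqrt(58326)/6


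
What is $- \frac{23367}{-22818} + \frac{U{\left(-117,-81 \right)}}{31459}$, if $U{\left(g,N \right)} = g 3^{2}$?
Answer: $\frac{237025033}{239277154} \approx 0.99059$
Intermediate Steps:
$U{\left(g,N \right)} = 9 g$ ($U{\left(g,N \right)} = g 9 = 9 g$)
$- \frac{23367}{-22818} + \frac{U{\left(-117,-81 \right)}}{31459} = - \frac{23367}{-22818} + \frac{9 \left(-117\right)}{31459} = \left(-23367\right) \left(- \frac{1}{22818}\right) - \frac{1053}{31459} = \frac{7789}{7606} - \frac{1053}{31459} = \frac{237025033}{239277154}$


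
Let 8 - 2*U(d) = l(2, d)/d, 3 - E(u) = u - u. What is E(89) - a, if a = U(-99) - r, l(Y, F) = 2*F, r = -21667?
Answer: -21667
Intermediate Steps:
E(u) = 3 (E(u) = 3 - (u - u) = 3 - 1*0 = 3 + 0 = 3)
U(d) = 3 (U(d) = 4 - 2*d/(2*d) = 4 - ½*2 = 4 - 1 = 3)
a = 21670 (a = 3 - 1*(-21667) = 3 + 21667 = 21670)
E(89) - a = 3 - 1*21670 = 3 - 21670 = -21667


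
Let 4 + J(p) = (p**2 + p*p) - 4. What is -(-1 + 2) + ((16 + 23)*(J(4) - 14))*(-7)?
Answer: -2731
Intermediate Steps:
J(p) = -8 + 2*p**2 (J(p) = -4 + ((p**2 + p*p) - 4) = -4 + ((p**2 + p**2) - 4) = -4 + (2*p**2 - 4) = -4 + (-4 + 2*p**2) = -8 + 2*p**2)
-(-1 + 2) + ((16 + 23)*(J(4) - 14))*(-7) = -(-1 + 2) + ((16 + 23)*((-8 + 2*4**2) - 14))*(-7) = -1*1 + (39*((-8 + 2*16) - 14))*(-7) = -1 + (39*((-8 + 32) - 14))*(-7) = -1 + (39*(24 - 14))*(-7) = -1 + (39*10)*(-7) = -1 + 390*(-7) = -1 - 2730 = -2731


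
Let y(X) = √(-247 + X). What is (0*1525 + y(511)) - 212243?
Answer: -212243 + 2*√66 ≈ -2.1223e+5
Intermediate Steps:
(0*1525 + y(511)) - 212243 = (0*1525 + √(-247 + 511)) - 212243 = (0 + √264) - 212243 = (0 + 2*√66) - 212243 = 2*√66 - 212243 = -212243 + 2*√66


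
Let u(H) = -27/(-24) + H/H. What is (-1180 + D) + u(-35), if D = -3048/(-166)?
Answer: -769917/664 ≈ -1159.5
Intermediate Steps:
D = 1524/83 (D = -3048*(-1/166) = 1524/83 ≈ 18.361)
u(H) = 17/8 (u(H) = -27*(-1/24) + 1 = 9/8 + 1 = 17/8)
(-1180 + D) + u(-35) = (-1180 + 1524/83) + 17/8 = -96416/83 + 17/8 = -769917/664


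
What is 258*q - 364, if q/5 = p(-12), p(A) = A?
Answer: -15844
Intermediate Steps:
q = -60 (q = 5*(-12) = -60)
258*q - 364 = 258*(-60) - 364 = -15480 - 364 = -15844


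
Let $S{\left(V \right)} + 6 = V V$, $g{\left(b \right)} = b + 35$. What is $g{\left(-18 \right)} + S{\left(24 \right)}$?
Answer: $587$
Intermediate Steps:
$g{\left(b \right)} = 35 + b$
$S{\left(V \right)} = -6 + V^{2}$ ($S{\left(V \right)} = -6 + V V = -6 + V^{2}$)
$g{\left(-18 \right)} + S{\left(24 \right)} = \left(35 - 18\right) - \left(6 - 24^{2}\right) = 17 + \left(-6 + 576\right) = 17 + 570 = 587$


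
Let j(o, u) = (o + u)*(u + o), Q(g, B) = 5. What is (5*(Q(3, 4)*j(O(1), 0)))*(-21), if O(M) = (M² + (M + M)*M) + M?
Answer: -8400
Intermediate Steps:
O(M) = M + 3*M² (O(M) = (M² + (2*M)*M) + M = (M² + 2*M²) + M = 3*M² + M = M + 3*M²)
j(o, u) = (o + u)² (j(o, u) = (o + u)*(o + u) = (o + u)²)
(5*(Q(3, 4)*j(O(1), 0)))*(-21) = (5*(5*(1*(1 + 3*1) + 0)²))*(-21) = (5*(5*(1*(1 + 3) + 0)²))*(-21) = (5*(5*(1*4 + 0)²))*(-21) = (5*(5*(4 + 0)²))*(-21) = (5*(5*4²))*(-21) = (5*(5*16))*(-21) = (5*80)*(-21) = 400*(-21) = -8400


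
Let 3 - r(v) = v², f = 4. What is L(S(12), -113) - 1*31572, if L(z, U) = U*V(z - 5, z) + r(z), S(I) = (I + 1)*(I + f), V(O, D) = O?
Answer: -97772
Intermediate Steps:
r(v) = 3 - v²
S(I) = (1 + I)*(4 + I) (S(I) = (I + 1)*(I + 4) = (1 + I)*(4 + I))
L(z, U) = 3 - z² + U*(-5 + z) (L(z, U) = U*(z - 5) + (3 - z²) = U*(-5 + z) + (3 - z²) = 3 - z² + U*(-5 + z))
L(S(12), -113) - 1*31572 = (3 - (4 + 12² + 5*12)² - 113*(-5 + (4 + 12² + 5*12))) - 1*31572 = (3 - (4 + 144 + 60)² - 113*(-5 + (4 + 144 + 60))) - 31572 = (3 - 1*208² - 113*(-5 + 208)) - 31572 = (3 - 1*43264 - 113*203) - 31572 = (3 - 43264 - 22939) - 31572 = -66200 - 31572 = -97772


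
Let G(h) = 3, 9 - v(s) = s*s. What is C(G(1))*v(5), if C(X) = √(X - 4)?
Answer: -16*I ≈ -16.0*I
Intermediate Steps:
v(s) = 9 - s² (v(s) = 9 - s*s = 9 - s²)
C(X) = √(-4 + X)
C(G(1))*v(5) = √(-4 + 3)*(9 - 1*5²) = √(-1)*(9 - 1*25) = I*(9 - 25) = I*(-16) = -16*I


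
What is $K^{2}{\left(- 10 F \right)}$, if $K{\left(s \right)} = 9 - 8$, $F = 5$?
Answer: $1$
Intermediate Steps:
$K{\left(s \right)} = 1$ ($K{\left(s \right)} = 9 - 8 = 1$)
$K^{2}{\left(- 10 F \right)} = 1^{2} = 1$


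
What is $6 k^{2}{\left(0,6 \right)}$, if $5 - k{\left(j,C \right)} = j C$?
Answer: $150$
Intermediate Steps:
$k{\left(j,C \right)} = 5 - C j$ ($k{\left(j,C \right)} = 5 - j C = 5 - C j$)
$6 k^{2}{\left(0,6 \right)} = 6 \left(5 - 6 \cdot 0\right)^{2} = 6 \left(5 + 0\right)^{2} = 6 \cdot 5^{2} = 6 \cdot 25 = 150$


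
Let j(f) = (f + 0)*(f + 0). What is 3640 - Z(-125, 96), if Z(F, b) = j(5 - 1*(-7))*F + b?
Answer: 21544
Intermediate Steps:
j(f) = f**2 (j(f) = f*f = f**2)
Z(F, b) = b + 144*F (Z(F, b) = (5 - 1*(-7))**2*F + b = (5 + 7)**2*F + b = 12**2*F + b = 144*F + b = b + 144*F)
3640 - Z(-125, 96) = 3640 - (96 + 144*(-125)) = 3640 - (96 - 18000) = 3640 - 1*(-17904) = 3640 + 17904 = 21544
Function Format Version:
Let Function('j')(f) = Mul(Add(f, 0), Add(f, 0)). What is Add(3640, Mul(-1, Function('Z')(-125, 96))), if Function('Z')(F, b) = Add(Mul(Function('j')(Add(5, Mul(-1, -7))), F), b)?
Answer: 21544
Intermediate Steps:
Function('j')(f) = Pow(f, 2) (Function('j')(f) = Mul(f, f) = Pow(f, 2))
Function('Z')(F, b) = Add(b, Mul(144, F)) (Function('Z')(F, b) = Add(Mul(Pow(Add(5, Mul(-1, -7)), 2), F), b) = Add(Mul(Pow(Add(5, 7), 2), F), b) = Add(Mul(Pow(12, 2), F), b) = Add(Mul(144, F), b) = Add(b, Mul(144, F)))
Add(3640, Mul(-1, Function('Z')(-125, 96))) = Add(3640, Mul(-1, Add(96, Mul(144, -125)))) = Add(3640, Mul(-1, Add(96, -18000))) = Add(3640, Mul(-1, -17904)) = Add(3640, 17904) = 21544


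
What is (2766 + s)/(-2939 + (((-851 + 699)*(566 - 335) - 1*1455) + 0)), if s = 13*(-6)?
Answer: -1344/19753 ≈ -0.068040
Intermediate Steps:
s = -78
(2766 + s)/(-2939 + (((-851 + 699)*(566 - 335) - 1*1455) + 0)) = (2766 - 78)/(-2939 + (((-851 + 699)*(566 - 335) - 1*1455) + 0)) = 2688/(-2939 + ((-152*231 - 1455) + 0)) = 2688/(-2939 + ((-35112 - 1455) + 0)) = 2688/(-2939 + (-36567 + 0)) = 2688/(-2939 - 36567) = 2688/(-39506) = 2688*(-1/39506) = -1344/19753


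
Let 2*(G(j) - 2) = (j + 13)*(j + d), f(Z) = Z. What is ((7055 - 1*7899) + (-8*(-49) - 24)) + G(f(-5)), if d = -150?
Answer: -1094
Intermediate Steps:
G(j) = 2 + (-150 + j)*(13 + j)/2 (G(j) = 2 + ((j + 13)*(j - 150))/2 = 2 + ((13 + j)*(-150 + j))/2 = 2 + ((-150 + j)*(13 + j))/2 = 2 + (-150 + j)*(13 + j)/2)
((7055 - 1*7899) + (-8*(-49) - 24)) + G(f(-5)) = ((7055 - 1*7899) + (-8*(-49) - 24)) + (-973 + (½)*(-5)² - 137/2*(-5)) = ((7055 - 7899) + (392 - 24)) + (-973 + (½)*25 + 685/2) = (-844 + 368) + (-973 + 25/2 + 685/2) = -476 - 618 = -1094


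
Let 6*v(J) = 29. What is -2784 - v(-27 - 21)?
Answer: -16733/6 ≈ -2788.8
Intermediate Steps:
v(J) = 29/6 (v(J) = (⅙)*29 = 29/6)
-2784 - v(-27 - 21) = -2784 - 1*29/6 = -2784 - 29/6 = -16733/6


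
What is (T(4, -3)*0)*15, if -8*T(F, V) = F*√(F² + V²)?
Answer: 0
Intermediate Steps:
T(F, V) = -F*√(F² + V²)/8
(T(4, -3)*0)*15 = (-⅛*4*√(4² + (-3)²)*0)*15 = (-⅛*4*√(16 + 9)*0)*15 = (-⅛*4*√25*0)*15 = (-⅛*4*5*0)*15 = -5/2*0*15 = 0*15 = 0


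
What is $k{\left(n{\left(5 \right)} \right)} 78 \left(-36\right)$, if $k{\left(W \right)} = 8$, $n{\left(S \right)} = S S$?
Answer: $-22464$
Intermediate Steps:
$n{\left(S \right)} = S^{2}$
$k{\left(n{\left(5 \right)} \right)} 78 \left(-36\right) = 8 \cdot 78 \left(-36\right) = 624 \left(-36\right) = -22464$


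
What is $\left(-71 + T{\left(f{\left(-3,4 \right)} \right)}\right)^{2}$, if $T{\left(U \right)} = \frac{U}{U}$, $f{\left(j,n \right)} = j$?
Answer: $4900$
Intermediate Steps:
$T{\left(U \right)} = 1$
$\left(-71 + T{\left(f{\left(-3,4 \right)} \right)}\right)^{2} = \left(-71 + 1\right)^{2} = \left(-70\right)^{2} = 4900$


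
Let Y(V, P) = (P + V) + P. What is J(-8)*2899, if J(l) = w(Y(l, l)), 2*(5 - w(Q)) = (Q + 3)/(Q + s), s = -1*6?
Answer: 269607/20 ≈ 13480.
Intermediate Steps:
s = -6
Y(V, P) = V + 2*P
w(Q) = 5 - (3 + Q)/(2*(-6 + Q)) (w(Q) = 5 - (Q + 3)/(2*(Q - 6)) = 5 - (3 + Q)/(2*(-6 + Q)))
J(l) = 9*(-7 + 3*l)/(2*(-6 + 3*l)) (J(l) = 9*(-7 + (l + 2*l))/(2*(-6 + (l + 2*l))) = 9*(-7 + 3*l)/(2*(-6 + 3*l)))
J(-8)*2899 = (3*(-7 + 3*(-8))/(2*(-2 - 8)))*2899 = ((3/2)*(-7 - 24)/(-10))*2899 = ((3/2)*(-⅒)*(-31))*2899 = (93/20)*2899 = 269607/20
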